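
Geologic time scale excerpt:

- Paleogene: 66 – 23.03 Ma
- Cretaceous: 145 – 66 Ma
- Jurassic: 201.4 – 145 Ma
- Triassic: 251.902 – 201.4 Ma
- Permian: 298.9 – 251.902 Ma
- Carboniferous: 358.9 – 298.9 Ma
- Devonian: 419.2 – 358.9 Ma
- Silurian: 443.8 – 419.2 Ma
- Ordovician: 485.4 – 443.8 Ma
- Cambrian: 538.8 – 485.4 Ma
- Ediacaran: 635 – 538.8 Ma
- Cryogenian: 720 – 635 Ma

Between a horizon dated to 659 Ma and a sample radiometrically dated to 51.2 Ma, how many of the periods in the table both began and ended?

10

The older date is 659 Ma and the younger is 51.2 Ma.
Periods with start < 659 and end > 51.2 Ma: Ediacaran (635–538.8), Cambrian (538.8–485.4), Ordovician (485.4–443.8), Silurian (443.8–419.2), Devonian (419.2–358.9), Carboniferous (358.9–298.9), Permian (298.9–251.902), Triassic (251.902–201.4), Jurassic (201.4–145), Cretaceous (145–66).
That is 10 complete periods.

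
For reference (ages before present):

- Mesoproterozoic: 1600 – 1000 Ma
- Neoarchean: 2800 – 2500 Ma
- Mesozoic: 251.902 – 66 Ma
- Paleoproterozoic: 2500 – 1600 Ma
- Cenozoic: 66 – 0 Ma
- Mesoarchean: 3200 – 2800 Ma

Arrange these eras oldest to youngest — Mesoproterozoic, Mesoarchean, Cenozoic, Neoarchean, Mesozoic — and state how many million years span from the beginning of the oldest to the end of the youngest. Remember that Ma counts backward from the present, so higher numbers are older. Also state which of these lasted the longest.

Mesoarchean → Neoarchean → Mesoproterozoic → Mesozoic → Cenozoic; total span 3200 Myr; longest is Mesoproterozoic

Start ages (Ma): Mesoarchean 3200, Neoarchean 2800, Mesoproterozoic 1600, Mesozoic 251.902, Cenozoic 66.
Ordered oldest to youngest: Mesoarchean, Neoarchean, Mesoproterozoic, Mesozoic, Cenozoic.
Span = 3200 − 0 = 3200 Myr.
Durations: Mesoproterozoic 600, Mesozoic 185.902, Cenozoic 66, Neoarchean 300, Mesoarchean 400 → longest is Mesoproterozoic (600 Myr).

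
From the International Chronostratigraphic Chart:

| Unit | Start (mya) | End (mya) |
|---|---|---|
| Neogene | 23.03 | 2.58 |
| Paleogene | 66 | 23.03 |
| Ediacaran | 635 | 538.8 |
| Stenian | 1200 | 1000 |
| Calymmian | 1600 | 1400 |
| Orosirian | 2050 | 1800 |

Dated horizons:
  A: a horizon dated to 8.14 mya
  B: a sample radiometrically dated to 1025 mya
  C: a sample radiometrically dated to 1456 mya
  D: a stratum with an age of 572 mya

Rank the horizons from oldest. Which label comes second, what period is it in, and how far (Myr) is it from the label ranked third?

B, in the Stenian; 453 million years to D

Larger Ma means older, so oldest first: C 1456 > B 1025 > D 572 > A 8.14.
Counting 2 along gives B (1025 Ma); the excerpt puts that inside the Stenian, 1200–1000 Ma.
Next in line is D (572 Ma), and 1025 − 572 = 453 Myr.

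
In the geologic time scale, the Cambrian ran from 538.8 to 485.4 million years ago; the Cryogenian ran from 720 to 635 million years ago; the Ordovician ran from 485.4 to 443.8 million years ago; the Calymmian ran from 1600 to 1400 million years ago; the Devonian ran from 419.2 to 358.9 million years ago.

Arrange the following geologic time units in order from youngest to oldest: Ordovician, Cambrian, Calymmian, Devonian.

Sorting by start age (ascending Ma, since larger Ma = older): Devonian start 419.2, Ordovician start 485.4, Cambrian start 538.8, Calymmian start 1600.

Devonian → Ordovician → Cambrian → Calymmian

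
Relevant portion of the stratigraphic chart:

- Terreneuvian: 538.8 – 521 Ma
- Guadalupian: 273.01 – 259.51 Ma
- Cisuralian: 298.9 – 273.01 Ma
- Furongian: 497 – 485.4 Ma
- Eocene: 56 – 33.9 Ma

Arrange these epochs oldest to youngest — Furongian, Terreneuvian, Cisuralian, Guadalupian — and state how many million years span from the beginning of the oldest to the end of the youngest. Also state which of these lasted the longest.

Start ages (Ma): Terreneuvian 538.8, Furongian 497, Cisuralian 298.9, Guadalupian 273.01.
Ordered oldest to youngest: Terreneuvian, Furongian, Cisuralian, Guadalupian.
Span = 538.8 − 259.51 = 279.29 Myr.
Durations: Cisuralian 25.89, Terreneuvian 17.8, Furongian 11.6, Guadalupian 13.5 → longest is Cisuralian (25.89 Myr).

Terreneuvian → Furongian → Cisuralian → Guadalupian; total span 279.29 Myr; longest is Cisuralian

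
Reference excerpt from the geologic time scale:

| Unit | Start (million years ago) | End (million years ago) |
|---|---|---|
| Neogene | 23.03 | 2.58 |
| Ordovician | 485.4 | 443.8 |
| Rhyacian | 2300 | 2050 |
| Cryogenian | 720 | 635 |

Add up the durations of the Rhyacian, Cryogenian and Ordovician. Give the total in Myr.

Each duration: Rhyacian = 250; Cryogenian = 85; Ordovician = 41.6.
Sum: 250 + 85 + 41.6 = 376.6 Myr.

376.6 million years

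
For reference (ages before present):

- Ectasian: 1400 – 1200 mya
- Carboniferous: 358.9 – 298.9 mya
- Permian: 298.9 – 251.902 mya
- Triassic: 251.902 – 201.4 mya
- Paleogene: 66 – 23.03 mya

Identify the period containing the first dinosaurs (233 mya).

Triassic

233 Ma lies between 251.902 and 201.4 Ma, so it falls in the Triassic.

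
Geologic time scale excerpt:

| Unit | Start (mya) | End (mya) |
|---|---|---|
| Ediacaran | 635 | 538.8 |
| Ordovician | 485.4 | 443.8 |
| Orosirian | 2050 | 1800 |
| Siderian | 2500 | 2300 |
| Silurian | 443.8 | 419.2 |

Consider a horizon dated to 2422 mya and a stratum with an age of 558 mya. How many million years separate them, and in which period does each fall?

1864 million years apart; the first in the Siderian, the second in the Ediacaran

Elapsed time: 2422 − 558 = 1864 Myr.
2422 Ma lies within 2500–2300 Ma: Siderian.
558 Ma lies within 635–538.8 Ma: Ediacaran.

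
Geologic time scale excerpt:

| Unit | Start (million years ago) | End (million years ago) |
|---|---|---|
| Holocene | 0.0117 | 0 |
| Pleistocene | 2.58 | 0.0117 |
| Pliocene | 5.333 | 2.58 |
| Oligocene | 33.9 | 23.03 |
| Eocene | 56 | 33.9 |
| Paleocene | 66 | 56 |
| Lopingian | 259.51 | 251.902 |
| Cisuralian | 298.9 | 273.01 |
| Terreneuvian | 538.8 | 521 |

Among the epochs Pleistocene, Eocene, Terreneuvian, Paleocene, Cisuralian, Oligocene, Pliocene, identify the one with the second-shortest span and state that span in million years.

Durations: Pleistocene 2.5683; Eocene 22.1; Terreneuvian 17.8; Paleocene 10; Cisuralian 25.89; Oligocene 10.87; Pliocene 2.753 Myr.
Sorted shortest-first: Pleistocene (2.5683), Pliocene (2.753), Paleocene (10), Oligocene (10.87), Terreneuvian (17.8), Eocene (22.1), Cisuralian (25.89).
The second shortest is Pliocene at 2.753 Myr.

Pliocene, 2.753 million years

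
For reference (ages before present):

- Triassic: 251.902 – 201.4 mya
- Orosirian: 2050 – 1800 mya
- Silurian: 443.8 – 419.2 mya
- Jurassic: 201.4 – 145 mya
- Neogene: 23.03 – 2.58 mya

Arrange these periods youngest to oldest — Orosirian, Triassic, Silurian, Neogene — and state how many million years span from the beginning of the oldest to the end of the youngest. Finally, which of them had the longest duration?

Neogene → Triassic → Silurian → Orosirian; total span 2047.42 Myr; longest is Orosirian

Start ages (Ma): Orosirian 2050, Silurian 443.8, Triassic 251.902, Neogene 23.03.
Ordered youngest to oldest: Neogene, Triassic, Silurian, Orosirian.
Span = 2050 − 2.58 = 2047.42 Myr.
Durations: Orosirian 250, Neogene 20.45, Silurian 24.6, Triassic 50.502 → longest is Orosirian (250 Myr).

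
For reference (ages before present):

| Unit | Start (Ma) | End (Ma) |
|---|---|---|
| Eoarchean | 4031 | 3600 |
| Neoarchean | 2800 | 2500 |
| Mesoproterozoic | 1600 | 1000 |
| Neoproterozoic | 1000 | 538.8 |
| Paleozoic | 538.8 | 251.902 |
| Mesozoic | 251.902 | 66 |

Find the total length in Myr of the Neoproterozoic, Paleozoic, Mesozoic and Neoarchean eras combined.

1234 million years

Each duration: Neoproterozoic = 461.2; Paleozoic = 286.898; Mesozoic = 185.902; Neoarchean = 300.
Sum: 461.2 + 286.898 + 185.902 + 300 = 1234 Myr.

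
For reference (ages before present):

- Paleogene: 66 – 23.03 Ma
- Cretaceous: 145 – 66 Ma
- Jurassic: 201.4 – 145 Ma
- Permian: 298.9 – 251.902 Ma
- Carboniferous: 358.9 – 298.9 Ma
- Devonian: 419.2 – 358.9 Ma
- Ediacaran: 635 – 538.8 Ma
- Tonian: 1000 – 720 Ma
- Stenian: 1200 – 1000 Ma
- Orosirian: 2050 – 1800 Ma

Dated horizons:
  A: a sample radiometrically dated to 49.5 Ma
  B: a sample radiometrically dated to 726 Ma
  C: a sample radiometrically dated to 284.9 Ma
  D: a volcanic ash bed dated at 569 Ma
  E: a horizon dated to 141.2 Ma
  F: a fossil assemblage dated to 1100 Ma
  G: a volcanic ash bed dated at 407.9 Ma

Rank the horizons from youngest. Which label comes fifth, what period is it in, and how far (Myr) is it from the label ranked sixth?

Smaller Ma means younger, so youngest first: A 49.5 < E 141.2 < C 284.9 < G 407.9 < D 569 < B 726 < F 1100.
Counting 5 along gives D (569 Ma); the excerpt puts that inside the Ediacaran, 635–538.8 Ma.
Next in line is B (726 Ma), and 726 − 569 = 157 Myr.

D, in the Ediacaran; 157 million years to B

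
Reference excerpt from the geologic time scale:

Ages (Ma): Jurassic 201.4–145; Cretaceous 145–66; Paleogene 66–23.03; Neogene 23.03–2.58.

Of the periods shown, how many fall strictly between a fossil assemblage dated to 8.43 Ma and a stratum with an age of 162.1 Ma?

2

The older date is 162.1 Ma and the younger is 8.43 Ma.
Periods with start < 162.1 and end > 8.43 Ma: Cretaceous (145–66), Paleogene (66–23.03).
That is 2 complete periods.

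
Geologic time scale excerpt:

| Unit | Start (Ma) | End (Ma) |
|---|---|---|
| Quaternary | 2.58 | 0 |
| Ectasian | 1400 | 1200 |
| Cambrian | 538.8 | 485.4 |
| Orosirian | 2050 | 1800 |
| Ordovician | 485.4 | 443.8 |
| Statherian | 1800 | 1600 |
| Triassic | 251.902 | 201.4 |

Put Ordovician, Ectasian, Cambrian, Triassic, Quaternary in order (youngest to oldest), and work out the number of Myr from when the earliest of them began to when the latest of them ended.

Quaternary → Triassic → Ordovician → Cambrian → Ectasian; total span 1400 Myr

From the excerpt: Ordovician 485.4–443.8; Ectasian 1400–1200; Cambrian 538.8–485.4; Triassic 251.902–201.4; Quaternary 2.58–0 (Ma).
Larger Ma is earlier, so the oldest is Ectasian and the youngest is Quaternary; youngest to oldest: Quaternary, Triassic, Ordovician, Cambrian, Ectasian.
Oldest start 1400 minus youngest end 0 gives 1400 Myr overall.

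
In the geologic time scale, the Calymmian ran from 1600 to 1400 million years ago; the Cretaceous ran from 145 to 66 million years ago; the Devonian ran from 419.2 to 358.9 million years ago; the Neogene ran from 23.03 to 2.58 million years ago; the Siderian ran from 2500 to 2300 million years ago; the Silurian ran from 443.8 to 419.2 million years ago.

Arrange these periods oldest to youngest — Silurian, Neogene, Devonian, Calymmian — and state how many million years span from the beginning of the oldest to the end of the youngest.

From the excerpt: Silurian 443.8–419.2; Neogene 23.03–2.58; Devonian 419.2–358.9; Calymmian 1600–1400 (Ma).
Larger Ma is earlier, so the oldest is Calymmian and the youngest is Neogene; oldest to youngest: Calymmian, Silurian, Devonian, Neogene.
Oldest start 1600 minus youngest end 2.58 gives 1597.42 Myr overall.

Calymmian → Silurian → Devonian → Neogene; total span 1597.42 Myr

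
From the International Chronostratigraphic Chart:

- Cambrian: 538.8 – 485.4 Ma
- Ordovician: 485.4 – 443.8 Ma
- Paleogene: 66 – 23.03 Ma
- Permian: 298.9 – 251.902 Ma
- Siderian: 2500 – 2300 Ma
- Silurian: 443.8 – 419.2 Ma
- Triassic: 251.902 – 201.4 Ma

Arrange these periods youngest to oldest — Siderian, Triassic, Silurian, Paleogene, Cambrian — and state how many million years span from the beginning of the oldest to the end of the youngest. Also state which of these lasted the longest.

Start ages (Ma): Siderian 2500, Cambrian 538.8, Silurian 443.8, Triassic 251.902, Paleogene 66.
Ordered youngest to oldest: Paleogene, Triassic, Silurian, Cambrian, Siderian.
Span = 2500 − 23.03 = 2476.97 Myr.
Durations: Silurian 24.6, Paleogene 42.97, Siderian 200, Cambrian 53.4, Triassic 50.502 → longest is Siderian (200 Myr).

Paleogene, Triassic, Silurian, Cambrian, Siderian; total span 2476.97 Myr; longest is Siderian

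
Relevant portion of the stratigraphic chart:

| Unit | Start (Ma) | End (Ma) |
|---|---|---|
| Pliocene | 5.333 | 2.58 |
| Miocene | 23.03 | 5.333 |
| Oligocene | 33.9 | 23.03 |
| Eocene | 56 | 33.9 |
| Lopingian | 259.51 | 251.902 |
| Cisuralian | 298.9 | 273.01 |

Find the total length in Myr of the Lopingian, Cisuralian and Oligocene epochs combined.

Duration is start − end for each: (259.51 − 251.902) + (298.9 − 273.01) + (33.9 − 23.03).
That is 7.608 + 25.89 + 10.87, which totals 44.368 million years.

44.368 million years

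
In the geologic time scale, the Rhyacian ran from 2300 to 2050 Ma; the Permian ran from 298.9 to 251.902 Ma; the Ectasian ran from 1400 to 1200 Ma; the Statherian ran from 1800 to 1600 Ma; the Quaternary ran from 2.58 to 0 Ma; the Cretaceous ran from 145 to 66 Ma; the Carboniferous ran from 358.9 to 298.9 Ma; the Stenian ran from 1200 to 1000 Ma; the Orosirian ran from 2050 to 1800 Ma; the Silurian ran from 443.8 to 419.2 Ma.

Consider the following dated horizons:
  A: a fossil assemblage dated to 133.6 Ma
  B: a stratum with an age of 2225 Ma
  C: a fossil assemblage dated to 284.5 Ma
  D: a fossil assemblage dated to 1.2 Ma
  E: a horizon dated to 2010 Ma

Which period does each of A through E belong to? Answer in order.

A: 133.6 Ma lies in 145–66 Ma, so Cretaceous.
B: 2225 Ma lies in 2300–2050 Ma, so Rhyacian.
C: 284.5 Ma lies in 298.9–251.902 Ma, so Permian.
D: 1.2 Ma lies in 2.58–0 Ma, so Quaternary.
E: 2010 Ma lies in 2050–1800 Ma, so Orosirian.

A — Cretaceous; B — Rhyacian; C — Permian; D — Quaternary; E — Orosirian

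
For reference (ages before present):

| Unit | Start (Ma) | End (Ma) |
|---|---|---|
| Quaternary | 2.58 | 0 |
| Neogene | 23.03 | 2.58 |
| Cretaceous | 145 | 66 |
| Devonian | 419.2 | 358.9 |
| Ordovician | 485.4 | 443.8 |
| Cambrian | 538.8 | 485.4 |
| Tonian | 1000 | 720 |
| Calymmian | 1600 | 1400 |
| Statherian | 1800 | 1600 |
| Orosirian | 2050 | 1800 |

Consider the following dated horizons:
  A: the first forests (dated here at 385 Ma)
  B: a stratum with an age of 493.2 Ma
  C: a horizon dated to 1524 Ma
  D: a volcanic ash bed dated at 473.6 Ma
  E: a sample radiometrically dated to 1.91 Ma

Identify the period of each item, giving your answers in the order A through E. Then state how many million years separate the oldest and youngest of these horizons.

A — Devonian; B — Cambrian; C — Calymmian; D — Ordovician; E — Quaternary; span 1522.09 million years

Match each age against the start–end ranges in the excerpt: A = 385 Ma → Devonian (419.2–358.9); B = 493.2 Ma → Cambrian (538.8–485.4); C = 1524 Ma → Calymmian (1600–1400); D = 473.6 Ma → Ordovician (485.4–443.8); E = 1.91 Ma → Quaternary (2.58–0).
The largest age is 1524 Ma and the smallest is 1.91 Ma; their difference is 1522.09 Myr.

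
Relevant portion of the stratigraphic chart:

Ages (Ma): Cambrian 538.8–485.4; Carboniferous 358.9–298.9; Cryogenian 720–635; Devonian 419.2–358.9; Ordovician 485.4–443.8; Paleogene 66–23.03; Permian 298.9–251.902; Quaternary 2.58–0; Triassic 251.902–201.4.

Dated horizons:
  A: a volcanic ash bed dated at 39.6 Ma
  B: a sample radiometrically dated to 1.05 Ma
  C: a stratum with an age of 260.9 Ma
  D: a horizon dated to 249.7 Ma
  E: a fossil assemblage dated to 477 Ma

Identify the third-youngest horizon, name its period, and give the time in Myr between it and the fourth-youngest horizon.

Smaller Ma means younger, so youngest first: B 1.05 < A 39.6 < D 249.7 < C 260.9 < E 477.
Counting 3 along gives D (249.7 Ma); the excerpt puts that inside the Triassic, 251.902–201.4 Ma.
Next in line is C (260.9 Ma), and 260.9 − 249.7 = 11.2 Myr.

D, in the Triassic; 11.2 million years to C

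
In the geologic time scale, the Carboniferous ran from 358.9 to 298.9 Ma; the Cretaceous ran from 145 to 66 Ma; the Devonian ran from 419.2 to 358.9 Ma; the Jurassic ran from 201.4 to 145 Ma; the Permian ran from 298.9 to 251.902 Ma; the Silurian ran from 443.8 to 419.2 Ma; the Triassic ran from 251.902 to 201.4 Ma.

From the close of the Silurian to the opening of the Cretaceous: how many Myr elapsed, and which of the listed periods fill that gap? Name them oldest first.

End of Silurian = 419.2 Ma; start of Cretaceous = 145 Ma.
Gap = 419.2 − 145 = 274.2 Myr.
Periods wholly inside 419.2–145 Ma: Devonian (419.2–358.9), Carboniferous (358.9–298.9), Permian (298.9–251.902), Triassic (251.902–201.4), Jurassic (201.4–145).

274.2 million years; Devonian, Carboniferous, Permian, Triassic, Jurassic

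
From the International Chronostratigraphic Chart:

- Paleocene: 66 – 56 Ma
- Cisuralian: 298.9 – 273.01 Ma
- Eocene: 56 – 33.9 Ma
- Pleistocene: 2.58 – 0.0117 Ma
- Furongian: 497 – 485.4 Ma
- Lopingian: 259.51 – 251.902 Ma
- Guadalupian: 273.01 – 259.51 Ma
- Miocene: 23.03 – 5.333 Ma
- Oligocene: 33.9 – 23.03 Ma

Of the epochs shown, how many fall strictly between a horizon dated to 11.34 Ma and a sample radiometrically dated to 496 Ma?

6

496 Ma sits inside the Furongian (497–485.4) and 11.34 Ma inside the Miocene (23.03–5.333); neither of those is wholly between the two dates.
The listed epochs lying completely between them are Cisuralian, Guadalupian, Lopingian, Paleocene, Eocene, Oligocene — 6 in all.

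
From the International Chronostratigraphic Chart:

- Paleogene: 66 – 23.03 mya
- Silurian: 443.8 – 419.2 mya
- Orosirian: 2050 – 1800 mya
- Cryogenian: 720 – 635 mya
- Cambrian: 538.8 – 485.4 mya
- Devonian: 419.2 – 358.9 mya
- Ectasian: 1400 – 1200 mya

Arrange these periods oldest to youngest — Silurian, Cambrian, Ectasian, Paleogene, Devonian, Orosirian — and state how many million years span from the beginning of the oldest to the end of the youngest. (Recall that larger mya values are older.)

Orosirian, Ectasian, Cambrian, Silurian, Devonian, Paleogene; total span 2026.97 Myr

From the excerpt: Silurian 443.8–419.2; Cambrian 538.8–485.4; Ectasian 1400–1200; Paleogene 66–23.03; Devonian 419.2–358.9; Orosirian 2050–1800 (Ma).
Larger Ma is earlier, so the oldest is Orosirian and the youngest is Paleogene; oldest to youngest: Orosirian, Ectasian, Cambrian, Silurian, Devonian, Paleogene.
Oldest start 2050 minus youngest end 23.03 gives 2026.97 Myr overall.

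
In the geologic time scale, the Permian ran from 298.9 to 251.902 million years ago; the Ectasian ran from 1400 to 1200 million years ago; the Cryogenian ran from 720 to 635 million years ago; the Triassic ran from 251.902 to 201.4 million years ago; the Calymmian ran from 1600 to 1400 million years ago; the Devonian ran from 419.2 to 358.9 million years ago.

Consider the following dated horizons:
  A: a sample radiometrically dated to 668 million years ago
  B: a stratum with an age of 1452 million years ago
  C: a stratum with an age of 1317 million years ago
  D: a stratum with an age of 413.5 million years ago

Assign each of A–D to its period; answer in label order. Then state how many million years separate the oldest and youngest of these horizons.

A — Cryogenian; B — Calymmian; C — Ectasian; D — Devonian; span 1038.5 million years

Match each age against the start–end ranges in the excerpt: A = 668 Ma → Cryogenian (720–635); B = 1452 Ma → Calymmian (1600–1400); C = 1317 Ma → Ectasian (1400–1200); D = 413.5 Ma → Devonian (419.2–358.9).
The largest age is 1452 Ma and the smallest is 413.5 Ma; their difference is 1038.5 Myr.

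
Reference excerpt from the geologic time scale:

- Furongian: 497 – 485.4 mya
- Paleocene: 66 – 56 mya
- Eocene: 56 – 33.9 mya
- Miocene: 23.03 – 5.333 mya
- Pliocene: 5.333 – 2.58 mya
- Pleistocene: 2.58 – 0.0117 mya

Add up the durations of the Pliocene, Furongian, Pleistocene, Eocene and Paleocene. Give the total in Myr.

49.0213 million years

Duration is start − end for each: (5.333 − 2.58) + (497 − 485.4) + (2.58 − 0.0117) + (56 − 33.9) + (66 − 56).
That is 2.753 + 11.6 + 2.5683 + 22.1 + 10, which totals 49.0213 million years.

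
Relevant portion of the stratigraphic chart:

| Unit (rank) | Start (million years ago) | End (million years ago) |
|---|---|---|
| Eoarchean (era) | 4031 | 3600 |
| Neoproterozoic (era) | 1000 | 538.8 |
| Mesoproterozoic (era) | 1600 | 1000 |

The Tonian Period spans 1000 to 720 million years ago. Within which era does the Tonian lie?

Neoproterozoic

The Tonian (1000–720 Ma) lies entirely within 1000–538.8 Ma, the Neoproterozoic Era.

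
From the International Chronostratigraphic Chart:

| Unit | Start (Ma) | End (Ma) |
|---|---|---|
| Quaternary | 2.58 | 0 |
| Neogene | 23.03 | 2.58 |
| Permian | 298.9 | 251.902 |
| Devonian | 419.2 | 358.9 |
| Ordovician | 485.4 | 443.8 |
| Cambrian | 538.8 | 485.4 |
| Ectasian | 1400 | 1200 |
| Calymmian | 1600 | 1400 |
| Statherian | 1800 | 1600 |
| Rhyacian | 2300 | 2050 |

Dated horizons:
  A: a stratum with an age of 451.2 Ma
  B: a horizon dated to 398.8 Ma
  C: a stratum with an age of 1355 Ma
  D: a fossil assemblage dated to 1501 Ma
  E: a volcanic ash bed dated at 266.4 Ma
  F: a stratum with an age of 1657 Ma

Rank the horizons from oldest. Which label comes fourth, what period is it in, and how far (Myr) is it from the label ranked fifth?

A, in the Ordovician; 52.4 million years to B

Sorted oldest-first by Ma: F (1657), D (1501), C (1355), A (451.2), B (398.8), E (266.4).
The fourth oldest is A at 451.2 Ma, which lies in 485.4–443.8 Ma: the Ordovician.
The fifth oldest is B at 398.8 Ma; separation = |451.2 − 398.8| = 52.4 Myr.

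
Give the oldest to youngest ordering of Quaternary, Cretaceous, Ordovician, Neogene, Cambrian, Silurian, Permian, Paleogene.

Cambrian, Ordovician, Silurian, Permian, Cretaceous, Paleogene, Neogene, Quaternary

Era membership (oldest first within each) — Paleozoic: Cambrian, Ordovician, Silurian, Permian; Mesozoic: Cretaceous; Cenozoic: Paleogene, Neogene, Quaternary. Paleozoic precedes Mesozoic, which precedes Cenozoic. Concatenating the groups in that era order gives oldest to youngest directly.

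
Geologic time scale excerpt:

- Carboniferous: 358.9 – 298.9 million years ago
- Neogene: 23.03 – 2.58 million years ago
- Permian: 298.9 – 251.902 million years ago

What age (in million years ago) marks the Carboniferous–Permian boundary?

298.9 million years ago

The Carboniferous ends and the Permian begins at 298.9 million years ago.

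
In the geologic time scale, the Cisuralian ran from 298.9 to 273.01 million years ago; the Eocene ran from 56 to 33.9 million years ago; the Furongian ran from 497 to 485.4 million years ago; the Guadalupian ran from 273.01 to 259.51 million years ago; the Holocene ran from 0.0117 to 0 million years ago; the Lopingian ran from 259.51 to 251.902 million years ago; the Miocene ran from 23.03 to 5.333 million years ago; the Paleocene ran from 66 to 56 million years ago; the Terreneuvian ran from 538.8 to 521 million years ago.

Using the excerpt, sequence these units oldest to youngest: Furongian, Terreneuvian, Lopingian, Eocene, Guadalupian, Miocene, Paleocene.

Sorting by start age (descending Ma, since larger Ma = older): Terreneuvian began 538.8, Furongian began 497, Guadalupian began 273.01, Lopingian began 259.51, Paleocene began 66, Eocene began 56, Miocene began 23.03.

Terreneuvian, Furongian, Guadalupian, Lopingian, Paleocene, Eocene, Miocene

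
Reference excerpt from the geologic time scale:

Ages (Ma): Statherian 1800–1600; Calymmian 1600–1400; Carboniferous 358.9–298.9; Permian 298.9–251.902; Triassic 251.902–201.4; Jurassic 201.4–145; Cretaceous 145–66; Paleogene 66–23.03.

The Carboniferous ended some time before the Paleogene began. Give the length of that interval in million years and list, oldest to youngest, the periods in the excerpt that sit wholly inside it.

232.9 million years; Permian, Triassic, Jurassic, Cretaceous

End of Carboniferous = 298.9 Ma; start of Paleogene = 66 Ma.
Gap = 298.9 − 66 = 232.9 Myr.
Periods wholly inside 298.9–66 Ma: Permian (298.9–251.902), Triassic (251.902–201.4), Jurassic (201.4–145), Cretaceous (145–66).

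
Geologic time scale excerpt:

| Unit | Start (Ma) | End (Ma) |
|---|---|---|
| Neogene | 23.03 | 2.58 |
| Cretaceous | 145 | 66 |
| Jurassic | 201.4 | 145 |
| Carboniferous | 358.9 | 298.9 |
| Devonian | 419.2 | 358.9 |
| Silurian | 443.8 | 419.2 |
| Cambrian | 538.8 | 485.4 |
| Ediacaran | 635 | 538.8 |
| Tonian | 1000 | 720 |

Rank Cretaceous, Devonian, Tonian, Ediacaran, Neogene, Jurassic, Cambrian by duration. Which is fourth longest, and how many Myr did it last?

Devonian, 60.3 million years

Start − end for each: Cretaceous 145 − 66 = 79; Devonian 419.2 − 358.9 = 60.3; Tonian 1000 − 720 = 280; Ediacaran 635 − 538.8 = 96.2; Neogene 23.03 − 2.58 = 20.45; Jurassic 201.4 − 145 = 56.4; Cambrian 538.8 − 485.4 = 53.4.
Ranking these from longest: Tonian > Ediacaran > Cretaceous > Devonian > Jurassic > Cambrian > Neogene.
Position 4 in that ranking is Devonian, which lasted 60.3 Myr.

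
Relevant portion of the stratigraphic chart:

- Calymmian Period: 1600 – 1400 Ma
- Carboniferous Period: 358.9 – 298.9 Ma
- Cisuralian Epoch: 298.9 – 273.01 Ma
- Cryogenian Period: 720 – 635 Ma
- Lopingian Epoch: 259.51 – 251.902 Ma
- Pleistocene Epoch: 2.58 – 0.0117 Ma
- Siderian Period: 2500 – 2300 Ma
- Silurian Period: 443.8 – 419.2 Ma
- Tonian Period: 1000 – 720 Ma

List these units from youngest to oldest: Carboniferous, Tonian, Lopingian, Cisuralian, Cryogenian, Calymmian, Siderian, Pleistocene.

Pleistocene, then Lopingian, then Cisuralian, then Carboniferous, then Cryogenian, then Tonian, then Calymmian, then Siderian

Read off each span (Ma): Carboniferous 358.9–298.9; Tonian 1000–720; Lopingian 259.51–251.902; Cisuralian 298.9–273.01; Cryogenian 720–635; Calymmian 1600–1400; Siderian 2500–2300; Pleistocene 2.58–0.0117.
Larger Ma is older, so oldest→youngest is Siderian, Calymmian, Tonian, Cryogenian, Carboniferous, Cisuralian, Lopingian, Pleistocene; reverse it for youngest→oldest.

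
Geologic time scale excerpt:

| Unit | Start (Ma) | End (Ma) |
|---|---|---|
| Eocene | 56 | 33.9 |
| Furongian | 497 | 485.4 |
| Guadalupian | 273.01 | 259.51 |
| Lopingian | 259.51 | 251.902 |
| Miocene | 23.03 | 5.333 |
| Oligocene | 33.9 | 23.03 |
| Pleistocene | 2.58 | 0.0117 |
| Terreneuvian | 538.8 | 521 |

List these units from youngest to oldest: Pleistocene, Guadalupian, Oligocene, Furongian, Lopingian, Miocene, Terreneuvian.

Pleistocene, Miocene, Oligocene, Lopingian, Guadalupian, Furongian, Terreneuvian

Read off each span (Ma): Pleistocene 2.58–0.0117; Guadalupian 273.01–259.51; Oligocene 33.9–23.03; Furongian 497–485.4; Lopingian 259.51–251.902; Miocene 23.03–5.333; Terreneuvian 538.8–521.
Larger Ma is older, so oldest→youngest is Terreneuvian, Furongian, Guadalupian, Lopingian, Oligocene, Miocene, Pleistocene; reverse it for youngest→oldest.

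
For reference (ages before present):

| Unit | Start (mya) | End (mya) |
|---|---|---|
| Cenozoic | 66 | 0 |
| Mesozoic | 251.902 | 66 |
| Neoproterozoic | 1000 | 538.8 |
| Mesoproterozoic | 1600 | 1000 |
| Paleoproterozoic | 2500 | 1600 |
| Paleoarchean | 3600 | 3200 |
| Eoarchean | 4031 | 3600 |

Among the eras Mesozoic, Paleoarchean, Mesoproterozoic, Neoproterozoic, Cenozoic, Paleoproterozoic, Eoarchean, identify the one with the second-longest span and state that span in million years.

Mesoproterozoic, 600 million years

Start − end for each: Mesozoic 251.902 − 66 = 185.902; Paleoarchean 3600 − 3200 = 400; Mesoproterozoic 1600 − 1000 = 600; Neoproterozoic 1000 − 538.8 = 461.2; Cenozoic 66 − 0 = 66; Paleoproterozoic 2500 − 1600 = 900; Eoarchean 4031 − 3600 = 431.
Ranking these from longest: Paleoproterozoic > Mesoproterozoic > Neoproterozoic > Eoarchean > Paleoarchean > Mesozoic > Cenozoic.
Position 2 in that ranking is Mesoproterozoic, which lasted 600 Myr.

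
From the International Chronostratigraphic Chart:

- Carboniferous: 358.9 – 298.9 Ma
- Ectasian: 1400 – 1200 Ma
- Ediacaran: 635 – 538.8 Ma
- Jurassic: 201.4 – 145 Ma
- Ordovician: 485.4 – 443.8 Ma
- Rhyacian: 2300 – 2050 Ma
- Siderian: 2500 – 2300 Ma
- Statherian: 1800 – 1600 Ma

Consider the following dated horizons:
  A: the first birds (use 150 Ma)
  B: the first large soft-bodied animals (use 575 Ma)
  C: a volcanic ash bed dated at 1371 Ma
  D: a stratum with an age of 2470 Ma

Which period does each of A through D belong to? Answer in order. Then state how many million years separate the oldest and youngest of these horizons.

A — Jurassic; B — Ediacaran; C — Ectasian; D — Siderian; span 2320 million years

A: 150 Ma lies in 201.4–145 Ma, so Jurassic.
B: 575 Ma lies in 635–538.8 Ma, so Ediacaran.
C: 1371 Ma lies in 1400–1200 Ma, so Ectasian.
D: 2470 Ma lies in 2500–2300 Ma, so Siderian.
Oldest = 2470 Ma, youngest = 150 Ma → span 2320 Myr.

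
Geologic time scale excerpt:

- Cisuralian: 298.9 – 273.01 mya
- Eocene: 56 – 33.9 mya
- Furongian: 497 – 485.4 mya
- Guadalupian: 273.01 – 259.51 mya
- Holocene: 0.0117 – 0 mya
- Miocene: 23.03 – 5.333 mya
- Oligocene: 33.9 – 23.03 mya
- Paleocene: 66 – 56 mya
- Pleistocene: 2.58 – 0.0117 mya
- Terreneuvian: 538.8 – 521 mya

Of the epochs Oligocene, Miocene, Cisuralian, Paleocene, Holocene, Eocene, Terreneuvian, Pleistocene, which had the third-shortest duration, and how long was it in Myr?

Durations: Oligocene 10.87; Miocene 17.697; Cisuralian 25.89; Paleocene 10; Holocene 0.0117; Eocene 22.1; Terreneuvian 17.8; Pleistocene 2.5683 Myr.
Sorted shortest-first: Holocene (0.0117), Pleistocene (2.5683), Paleocene (10), Oligocene (10.87), Miocene (17.697), Terreneuvian (17.8), Eocene (22.1), Cisuralian (25.89).
The third shortest is Paleocene at 10 Myr.

Paleocene, 10 million years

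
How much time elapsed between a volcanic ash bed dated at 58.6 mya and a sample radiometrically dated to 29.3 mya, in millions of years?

29.3 million years

58.6 − 29.3 = 29.3 million years.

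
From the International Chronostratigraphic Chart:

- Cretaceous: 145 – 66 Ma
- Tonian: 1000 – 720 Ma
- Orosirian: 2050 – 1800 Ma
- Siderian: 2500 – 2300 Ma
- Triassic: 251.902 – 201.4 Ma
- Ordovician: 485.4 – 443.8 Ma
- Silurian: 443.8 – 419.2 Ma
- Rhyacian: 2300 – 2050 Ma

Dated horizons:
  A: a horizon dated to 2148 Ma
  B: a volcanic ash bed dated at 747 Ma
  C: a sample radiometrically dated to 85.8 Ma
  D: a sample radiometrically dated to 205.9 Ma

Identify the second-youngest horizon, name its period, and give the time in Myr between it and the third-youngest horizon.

Smaller Ma means younger, so youngest first: C 85.8 < D 205.9 < B 747 < A 2148.
Counting 2 along gives D (205.9 Ma); the excerpt puts that inside the Triassic, 251.902–201.4 Ma.
Next in line is B (747 Ma), and 747 − 205.9 = 541.1 Myr.

D, in the Triassic; 541.1 million years to B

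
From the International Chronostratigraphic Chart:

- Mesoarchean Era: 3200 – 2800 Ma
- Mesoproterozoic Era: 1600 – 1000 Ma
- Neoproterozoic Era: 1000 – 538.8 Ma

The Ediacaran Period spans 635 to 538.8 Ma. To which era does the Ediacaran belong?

The Ediacaran (635–538.8 Ma) lies entirely within 1000–538.8 Ma, the Neoproterozoic Era.

Neoproterozoic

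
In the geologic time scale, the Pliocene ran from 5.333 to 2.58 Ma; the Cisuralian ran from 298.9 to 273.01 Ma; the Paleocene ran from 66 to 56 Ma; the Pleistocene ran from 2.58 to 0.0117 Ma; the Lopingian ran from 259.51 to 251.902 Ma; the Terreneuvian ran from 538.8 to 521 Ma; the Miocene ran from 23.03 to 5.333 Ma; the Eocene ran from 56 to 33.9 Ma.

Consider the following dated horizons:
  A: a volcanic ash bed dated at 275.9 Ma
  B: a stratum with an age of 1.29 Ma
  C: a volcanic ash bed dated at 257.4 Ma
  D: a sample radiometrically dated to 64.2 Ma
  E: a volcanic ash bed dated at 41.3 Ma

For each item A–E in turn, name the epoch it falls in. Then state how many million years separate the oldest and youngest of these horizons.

A — Cisuralian; B — Pleistocene; C — Lopingian; D — Paleocene; E — Eocene; span 274.61 million years

A: 275.9 Ma lies in 298.9–273.01 Ma, so Cisuralian.
B: 1.29 Ma lies in 2.58–0.0117 Ma, so Pleistocene.
C: 257.4 Ma lies in 259.51–251.902 Ma, so Lopingian.
D: 64.2 Ma lies in 66–56 Ma, so Paleocene.
E: 41.3 Ma lies in 56–33.9 Ma, so Eocene.
Oldest = 275.9 Ma, youngest = 1.29 Ma → span 274.61 Myr.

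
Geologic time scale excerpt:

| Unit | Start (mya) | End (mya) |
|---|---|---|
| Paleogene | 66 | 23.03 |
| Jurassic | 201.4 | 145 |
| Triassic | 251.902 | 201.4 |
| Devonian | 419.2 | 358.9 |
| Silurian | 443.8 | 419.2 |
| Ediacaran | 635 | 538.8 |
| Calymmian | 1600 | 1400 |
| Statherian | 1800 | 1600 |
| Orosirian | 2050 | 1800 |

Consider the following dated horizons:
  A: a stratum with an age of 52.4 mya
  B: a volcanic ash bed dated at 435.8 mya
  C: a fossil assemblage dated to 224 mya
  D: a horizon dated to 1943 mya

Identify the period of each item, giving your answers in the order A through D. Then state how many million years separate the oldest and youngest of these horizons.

A — Paleogene; B — Silurian; C — Triassic; D — Orosirian; span 1890.6 million years

A: 52.4 Ma lies in 66–23.03 Ma, so Paleogene.
B: 435.8 Ma lies in 443.8–419.2 Ma, so Silurian.
C: 224 Ma lies in 251.902–201.4 Ma, so Triassic.
D: 1943 Ma lies in 2050–1800 Ma, so Orosirian.
Oldest = 1943 Ma, youngest = 52.4 Ma → span 1890.6 Myr.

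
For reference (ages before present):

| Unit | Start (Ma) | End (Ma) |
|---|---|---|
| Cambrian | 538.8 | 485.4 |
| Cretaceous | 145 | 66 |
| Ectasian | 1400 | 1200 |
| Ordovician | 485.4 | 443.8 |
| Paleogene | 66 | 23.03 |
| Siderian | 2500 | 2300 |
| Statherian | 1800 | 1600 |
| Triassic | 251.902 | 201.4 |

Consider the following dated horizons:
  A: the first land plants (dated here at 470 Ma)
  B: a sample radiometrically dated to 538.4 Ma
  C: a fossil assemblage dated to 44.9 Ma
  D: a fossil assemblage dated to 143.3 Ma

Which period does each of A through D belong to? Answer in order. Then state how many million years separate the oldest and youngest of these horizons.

A: 470 Ma lies in 485.4–443.8 Ma, so Ordovician.
B: 538.4 Ma lies in 538.8–485.4 Ma, so Cambrian.
C: 44.9 Ma lies in 66–23.03 Ma, so Paleogene.
D: 143.3 Ma lies in 145–66 Ma, so Cretaceous.
Oldest = 538.4 Ma, youngest = 44.9 Ma → span 493.5 Myr.

A — Ordovician; B — Cambrian; C — Paleogene; D — Cretaceous; span 493.5 million years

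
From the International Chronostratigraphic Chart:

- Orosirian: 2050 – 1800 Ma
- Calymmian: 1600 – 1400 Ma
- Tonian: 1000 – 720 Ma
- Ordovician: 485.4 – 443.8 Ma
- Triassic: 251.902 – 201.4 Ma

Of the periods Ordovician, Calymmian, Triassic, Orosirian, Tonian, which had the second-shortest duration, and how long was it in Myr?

Triassic, 50.502 million years

Start − end for each: Ordovician 485.4 − 443.8 = 41.6; Calymmian 1600 − 1400 = 200; Triassic 251.902 − 201.4 = 50.502; Orosirian 2050 − 1800 = 250; Tonian 1000 − 720 = 280.
Ranking these from shortest: Ordovician < Triassic < Calymmian < Orosirian < Tonian.
Position 2 in that ranking is Triassic, which lasted 50.502 Myr.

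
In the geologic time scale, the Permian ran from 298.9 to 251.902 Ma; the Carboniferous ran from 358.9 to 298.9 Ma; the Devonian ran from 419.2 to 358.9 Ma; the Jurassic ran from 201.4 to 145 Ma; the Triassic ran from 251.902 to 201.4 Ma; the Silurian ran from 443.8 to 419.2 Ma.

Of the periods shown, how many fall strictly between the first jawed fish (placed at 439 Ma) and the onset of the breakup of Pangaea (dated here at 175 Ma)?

439 Ma sits inside the Silurian (443.8–419.2) and 175 Ma inside the Jurassic (201.4–145); neither of those is wholly between the two dates.
The listed periods lying completely between them are Devonian, Carboniferous, Permian, Triassic — 4 in all.

4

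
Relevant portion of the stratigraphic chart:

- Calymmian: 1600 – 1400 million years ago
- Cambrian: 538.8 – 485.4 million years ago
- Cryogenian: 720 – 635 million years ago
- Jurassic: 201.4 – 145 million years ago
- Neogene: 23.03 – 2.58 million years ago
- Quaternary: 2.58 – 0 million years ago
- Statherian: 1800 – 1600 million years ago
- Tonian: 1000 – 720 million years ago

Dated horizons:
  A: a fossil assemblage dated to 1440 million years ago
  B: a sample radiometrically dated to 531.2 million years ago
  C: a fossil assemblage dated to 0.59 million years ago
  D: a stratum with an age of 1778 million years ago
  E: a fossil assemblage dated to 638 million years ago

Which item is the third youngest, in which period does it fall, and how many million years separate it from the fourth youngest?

E, in the Cryogenian; 802 million years to A

Smaller Ma means younger, so youngest first: C 0.59 < B 531.2 < E 638 < A 1440 < D 1778.
Counting 3 along gives E (638 Ma); the excerpt puts that inside the Cryogenian, 720–635 Ma.
Next in line is A (1440 Ma), and 1440 − 638 = 802 Myr.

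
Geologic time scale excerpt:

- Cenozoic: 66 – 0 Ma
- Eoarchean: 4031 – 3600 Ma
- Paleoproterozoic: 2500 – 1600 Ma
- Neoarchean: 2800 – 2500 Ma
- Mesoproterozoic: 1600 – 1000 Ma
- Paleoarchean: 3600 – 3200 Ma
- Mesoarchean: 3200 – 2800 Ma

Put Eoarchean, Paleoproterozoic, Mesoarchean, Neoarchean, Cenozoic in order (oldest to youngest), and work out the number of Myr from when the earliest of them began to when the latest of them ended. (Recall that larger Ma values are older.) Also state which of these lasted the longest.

Eoarchean → Mesoarchean → Neoarchean → Paleoproterozoic → Cenozoic; total span 4031 Myr; longest is Paleoproterozoic

From the excerpt: Eoarchean 4031–3600; Paleoproterozoic 2500–1600; Mesoarchean 3200–2800; Neoarchean 2800–2500; Cenozoic 66–0 (Ma).
Larger Ma is earlier, so the oldest is Eoarchean and the youngest is Cenozoic; oldest to youngest: Eoarchean, Mesoarchean, Neoarchean, Paleoproterozoic, Cenozoic.
Oldest start 4031 minus youngest end 0 gives 4031 Myr overall.
Individual lengths (start − end): Mesoarchean 400; Paleoproterozoic 900; Cenozoic 66; Eoarchean 431; Neoarchean 300. The largest is Paleoproterozoic at 900 Myr.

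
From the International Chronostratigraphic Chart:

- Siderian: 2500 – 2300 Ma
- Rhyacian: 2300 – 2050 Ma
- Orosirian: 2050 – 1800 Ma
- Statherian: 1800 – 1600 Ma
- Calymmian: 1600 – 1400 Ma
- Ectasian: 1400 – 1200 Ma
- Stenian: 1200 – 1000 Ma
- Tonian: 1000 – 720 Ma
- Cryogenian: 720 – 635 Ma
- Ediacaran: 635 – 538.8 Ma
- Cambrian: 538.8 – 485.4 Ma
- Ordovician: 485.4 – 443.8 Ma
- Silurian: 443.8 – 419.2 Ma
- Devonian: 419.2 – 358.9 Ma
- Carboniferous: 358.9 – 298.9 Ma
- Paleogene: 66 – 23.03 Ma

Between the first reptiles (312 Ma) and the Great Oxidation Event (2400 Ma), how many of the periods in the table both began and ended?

13

The older date is 2400 Ma and the younger is 312 Ma.
Periods with start < 2400 and end > 312 Ma: Rhyacian (2300–2050), Orosirian (2050–1800), Statherian (1800–1600), Calymmian (1600–1400), Ectasian (1400–1200), Stenian (1200–1000), Tonian (1000–720), Cryogenian (720–635), Ediacaran (635–538.8), Cambrian (538.8–485.4), Ordovician (485.4–443.8), Silurian (443.8–419.2), Devonian (419.2–358.9).
That is 13 complete periods.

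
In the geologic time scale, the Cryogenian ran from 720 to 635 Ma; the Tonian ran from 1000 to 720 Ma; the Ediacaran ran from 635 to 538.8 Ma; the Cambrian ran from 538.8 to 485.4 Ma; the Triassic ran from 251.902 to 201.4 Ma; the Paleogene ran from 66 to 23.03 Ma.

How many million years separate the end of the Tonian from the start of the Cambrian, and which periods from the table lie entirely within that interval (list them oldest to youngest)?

The Tonian closes at 720 Ma and the Cambrian opens at 538.8 Ma, so the interval is 720 − 538.8 = 181.2 Myr.
A period fits inside if it starts at or after 720 Ma and ends at or before 538.8 Ma; oldest first that gives Cryogenian, Ediacaran.

181.2 million years; Cryogenian, Ediacaran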